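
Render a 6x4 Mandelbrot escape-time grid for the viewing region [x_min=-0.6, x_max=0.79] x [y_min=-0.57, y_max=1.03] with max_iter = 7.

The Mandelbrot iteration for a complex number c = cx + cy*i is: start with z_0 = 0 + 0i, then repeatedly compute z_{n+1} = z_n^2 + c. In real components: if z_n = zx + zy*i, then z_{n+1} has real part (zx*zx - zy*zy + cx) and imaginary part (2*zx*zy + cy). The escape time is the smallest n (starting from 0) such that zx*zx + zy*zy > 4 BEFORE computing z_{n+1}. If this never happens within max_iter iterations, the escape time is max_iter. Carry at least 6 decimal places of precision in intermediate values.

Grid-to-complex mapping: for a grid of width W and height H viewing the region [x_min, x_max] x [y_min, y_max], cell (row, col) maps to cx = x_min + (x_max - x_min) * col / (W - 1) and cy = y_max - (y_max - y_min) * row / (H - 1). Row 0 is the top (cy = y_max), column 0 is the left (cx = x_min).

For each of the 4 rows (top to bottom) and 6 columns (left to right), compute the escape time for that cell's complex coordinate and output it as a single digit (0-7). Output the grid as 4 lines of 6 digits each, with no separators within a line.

Answer: 457422
777753
777753
777743

Derivation:
(row=0, col=0): c = -0.6000 + 1.0300i → escape time 4
(row=0, col=1): c = -0.3220 + 1.0300i → escape time 5
(row=0, col=2): c = -0.0440 + 1.0300i → escape time 7
(row=0, col=3): c = 0.2340 + 1.0300i → escape time 4
(row=0, col=4): c = 0.5120 + 1.0300i → escape time 2
(row=0, col=5): c = 0.7900 + 1.0300i → escape time 2
(row=1, col=0): c = -0.6000 + 0.4967i → escape time 7
(row=1, col=1): c = -0.3220 + 0.4967i → escape time 7
(row=1, col=2): c = -0.0440 + 0.4967i → escape time 7
(row=1, col=3): c = 0.2340 + 0.4967i → escape time 7
(row=1, col=4): c = 0.5120 + 0.4967i → escape time 5
(row=1, col=5): c = 0.7900 + 0.4967i → escape time 3
(row=2, col=0): c = -0.6000 + -0.0367i → escape time 7
(row=2, col=1): c = -0.3220 + -0.0367i → escape time 7
(row=2, col=2): c = -0.0440 + -0.0367i → escape time 7
(row=2, col=3): c = 0.2340 + -0.0367i → escape time 7
(row=2, col=4): c = 0.5120 + -0.0367i → escape time 5
(row=2, col=5): c = 0.7900 + -0.0367i → escape time 3
(row=3, col=0): c = -0.6000 + -0.5700i → escape time 7
(row=3, col=1): c = -0.3220 + -0.5700i → escape time 7
(row=3, col=2): c = -0.0440 + -0.5700i → escape time 7
(row=3, col=3): c = 0.2340 + -0.5700i → escape time 7
(row=3, col=4): c = 0.5120 + -0.5700i → escape time 4
(row=3, col=5): c = 0.7900 + -0.5700i → escape time 3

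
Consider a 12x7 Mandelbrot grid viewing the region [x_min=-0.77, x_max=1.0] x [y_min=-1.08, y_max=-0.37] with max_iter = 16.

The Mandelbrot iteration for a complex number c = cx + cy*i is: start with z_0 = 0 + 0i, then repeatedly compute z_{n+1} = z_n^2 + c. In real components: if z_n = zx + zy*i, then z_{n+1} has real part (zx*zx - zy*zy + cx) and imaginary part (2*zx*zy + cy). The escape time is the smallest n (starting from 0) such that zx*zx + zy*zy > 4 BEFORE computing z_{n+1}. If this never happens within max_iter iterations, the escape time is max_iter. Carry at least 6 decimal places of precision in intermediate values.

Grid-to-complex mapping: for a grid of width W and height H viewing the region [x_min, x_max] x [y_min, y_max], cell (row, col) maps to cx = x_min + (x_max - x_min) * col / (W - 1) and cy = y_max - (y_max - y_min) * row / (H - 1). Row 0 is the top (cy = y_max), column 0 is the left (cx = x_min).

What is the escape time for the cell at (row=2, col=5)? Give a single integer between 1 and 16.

Answer: 16

Derivation:
z_0 = 0 + 0i, c = 0.0345 + -0.6067i
Iter 1: z = 0.0345 + -0.6067i, |z|^2 = 0.3692
Iter 2: z = -0.3323 + -0.6486i, |z|^2 = 0.5311
Iter 3: z = -0.2757 + -0.1756i, |z|^2 = 0.1068
Iter 4: z = 0.0797 + -0.5098i, |z|^2 = 0.2663
Iter 5: z = -0.2190 + -0.6879i, |z|^2 = 0.5212
Iter 6: z = -0.3907 + -0.3053i, |z|^2 = 0.2459
Iter 7: z = 0.0940 + -0.3681i, |z|^2 = 0.1443
Iter 8: z = -0.0921 + -0.6759i, |z|^2 = 0.4653
Iter 9: z = -0.4138 + -0.4822i, |z|^2 = 0.4037
Iter 10: z = -0.0267 + -0.2076i, |z|^2 = 0.0438
Iter 11: z = -0.0079 + -0.5956i, |z|^2 = 0.3548
Iter 12: z = -0.3201 + -0.5973i, |z|^2 = 0.4592
Iter 13: z = -0.2198 + -0.2243i, |z|^2 = 0.0986
Iter 14: z = 0.0325 + -0.5081i, |z|^2 = 0.2592
Iter 15: z = -0.2225 + -0.6397i, |z|^2 = 0.4588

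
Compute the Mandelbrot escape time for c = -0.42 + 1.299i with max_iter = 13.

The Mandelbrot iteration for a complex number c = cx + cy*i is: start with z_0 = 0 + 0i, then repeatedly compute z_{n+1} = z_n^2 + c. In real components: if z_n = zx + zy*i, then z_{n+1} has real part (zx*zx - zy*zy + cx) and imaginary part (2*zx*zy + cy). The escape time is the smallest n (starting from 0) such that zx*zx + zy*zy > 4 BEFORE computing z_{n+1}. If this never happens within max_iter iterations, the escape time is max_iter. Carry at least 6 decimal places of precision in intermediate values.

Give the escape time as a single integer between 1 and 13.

z_0 = 0 + 0i, c = -0.4200 + 1.2990i
Iter 1: z = -0.4200 + 1.2990i, |z|^2 = 1.8638
Iter 2: z = -1.9310 + 0.2078i, |z|^2 = 3.7720
Iter 3: z = 3.2656 + 0.4963i, |z|^2 = 10.9103
Escaped at iteration 3

Answer: 3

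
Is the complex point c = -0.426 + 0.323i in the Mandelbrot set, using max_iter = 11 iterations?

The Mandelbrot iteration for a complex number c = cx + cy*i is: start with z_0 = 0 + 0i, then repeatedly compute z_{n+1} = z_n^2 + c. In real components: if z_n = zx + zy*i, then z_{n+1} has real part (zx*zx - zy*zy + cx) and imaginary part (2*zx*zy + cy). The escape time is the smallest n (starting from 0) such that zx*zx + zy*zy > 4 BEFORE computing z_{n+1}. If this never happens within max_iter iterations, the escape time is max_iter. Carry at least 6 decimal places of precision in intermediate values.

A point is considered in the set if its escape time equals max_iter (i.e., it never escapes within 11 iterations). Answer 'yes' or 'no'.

Answer: yes

Derivation:
z_0 = 0 + 0i, c = -0.4260 + 0.3230i
Iter 1: z = -0.4260 + 0.3230i, |z|^2 = 0.2858
Iter 2: z = -0.3489 + 0.0478i, |z|^2 = 0.1240
Iter 3: z = -0.3066 + 0.2896i, |z|^2 = 0.1779
Iter 4: z = -0.4159 + 0.1454i, |z|^2 = 0.1941
Iter 5: z = -0.2742 + 0.2021i, |z|^2 = 0.1160
Iter 6: z = -0.3917 + 0.2122i, |z|^2 = 0.1984
Iter 7: z = -0.3176 + 0.1568i, |z|^2 = 0.1255
Iter 8: z = -0.3497 + 0.2234i, |z|^2 = 0.1722
Iter 9: z = -0.3536 + 0.1668i, |z|^2 = 0.1529
Iter 10: z = -0.3288 + 0.2051i, |z|^2 = 0.1501
Did not escape in 11 iterations → in set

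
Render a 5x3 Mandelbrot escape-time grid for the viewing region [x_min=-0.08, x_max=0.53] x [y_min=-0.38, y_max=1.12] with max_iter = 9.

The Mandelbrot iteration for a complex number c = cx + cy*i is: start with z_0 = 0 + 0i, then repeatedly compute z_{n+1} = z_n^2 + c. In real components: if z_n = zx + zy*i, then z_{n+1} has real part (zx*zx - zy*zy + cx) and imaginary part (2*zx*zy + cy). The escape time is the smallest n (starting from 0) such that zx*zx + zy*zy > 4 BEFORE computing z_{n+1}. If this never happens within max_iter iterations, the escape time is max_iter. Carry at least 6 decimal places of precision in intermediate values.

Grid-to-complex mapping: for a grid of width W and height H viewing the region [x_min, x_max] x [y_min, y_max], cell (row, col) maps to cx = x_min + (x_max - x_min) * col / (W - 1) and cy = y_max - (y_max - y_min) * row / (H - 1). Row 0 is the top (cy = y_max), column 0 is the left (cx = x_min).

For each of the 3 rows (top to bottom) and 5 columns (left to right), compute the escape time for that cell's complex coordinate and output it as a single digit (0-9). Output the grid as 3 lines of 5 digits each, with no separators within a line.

(row=0, col=0): c = -0.0800 + 1.1200i → escape time 5
(row=0, col=1): c = 0.0725 + 1.1200i → escape time 4
(row=0, col=2): c = 0.2250 + 1.1200i → escape time 3
(row=0, col=3): c = 0.3775 + 1.1200i → escape time 2
(row=0, col=4): c = 0.5300 + 1.1200i → escape time 2
(row=1, col=0): c = -0.0800 + 0.3700i → escape time 9
(row=1, col=1): c = 0.0725 + 0.3700i → escape time 9
(row=1, col=2): c = 0.2250 + 0.3700i → escape time 9
(row=1, col=3): c = 0.3775 + 0.3700i → escape time 9
(row=1, col=4): c = 0.5300 + 0.3700i → escape time 5
(row=2, col=0): c = -0.0800 + -0.3800i → escape time 9
(row=2, col=1): c = 0.0725 + -0.3800i → escape time 9
(row=2, col=2): c = 0.2250 + -0.3800i → escape time 9
(row=2, col=3): c = 0.3775 + -0.3800i → escape time 9
(row=2, col=4): c = 0.5300 + -0.3800i → escape time 5

Answer: 54322
99995
99995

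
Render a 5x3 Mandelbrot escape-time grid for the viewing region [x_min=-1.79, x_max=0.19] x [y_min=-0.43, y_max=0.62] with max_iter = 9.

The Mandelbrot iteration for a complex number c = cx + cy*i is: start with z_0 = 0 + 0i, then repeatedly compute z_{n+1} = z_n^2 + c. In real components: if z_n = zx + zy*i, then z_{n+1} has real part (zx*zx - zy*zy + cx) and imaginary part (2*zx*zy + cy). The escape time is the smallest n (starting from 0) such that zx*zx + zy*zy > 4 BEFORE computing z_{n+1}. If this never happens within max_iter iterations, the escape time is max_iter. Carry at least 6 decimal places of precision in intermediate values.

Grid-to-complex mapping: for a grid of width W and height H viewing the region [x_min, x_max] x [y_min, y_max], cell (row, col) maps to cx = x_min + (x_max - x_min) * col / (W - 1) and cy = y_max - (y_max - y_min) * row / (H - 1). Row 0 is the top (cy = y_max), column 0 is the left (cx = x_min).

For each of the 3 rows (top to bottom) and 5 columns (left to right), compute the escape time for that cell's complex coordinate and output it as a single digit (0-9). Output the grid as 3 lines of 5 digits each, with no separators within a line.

Answer: 33599
49999
38799

Derivation:
(row=0, col=0): c = -1.7900 + 0.6200i → escape time 3
(row=0, col=1): c = -1.2950 + 0.6200i → escape time 3
(row=0, col=2): c = -0.8000 + 0.6200i → escape time 5
(row=0, col=3): c = -0.3050 + 0.6200i → escape time 9
(row=0, col=4): c = 0.1900 + 0.6200i → escape time 9
(row=1, col=0): c = -1.7900 + 0.0950i → escape time 4
(row=1, col=1): c = -1.2950 + 0.0950i → escape time 9
(row=1, col=2): c = -0.8000 + 0.0950i → escape time 9
(row=1, col=3): c = -0.3050 + 0.0950i → escape time 9
(row=1, col=4): c = 0.1900 + 0.0950i → escape time 9
(row=2, col=0): c = -1.7900 + -0.4300i → escape time 3
(row=2, col=1): c = -1.2950 + -0.4300i → escape time 8
(row=2, col=2): c = -0.8000 + -0.4300i → escape time 7
(row=2, col=3): c = -0.3050 + -0.4300i → escape time 9
(row=2, col=4): c = 0.1900 + -0.4300i → escape time 9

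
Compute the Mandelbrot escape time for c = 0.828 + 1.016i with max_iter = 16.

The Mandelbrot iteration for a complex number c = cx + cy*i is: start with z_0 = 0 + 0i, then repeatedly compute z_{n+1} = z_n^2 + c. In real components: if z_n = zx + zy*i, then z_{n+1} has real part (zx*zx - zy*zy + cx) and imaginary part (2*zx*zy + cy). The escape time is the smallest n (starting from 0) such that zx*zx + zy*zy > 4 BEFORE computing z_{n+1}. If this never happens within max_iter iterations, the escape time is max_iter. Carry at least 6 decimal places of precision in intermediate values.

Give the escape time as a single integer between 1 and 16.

z_0 = 0 + 0i, c = 0.8280 + 1.0160i
Iter 1: z = 0.8280 + 1.0160i, |z|^2 = 1.7178
Iter 2: z = 0.4813 + 2.6985i, |z|^2 = 7.5136
Escaped at iteration 2

Answer: 2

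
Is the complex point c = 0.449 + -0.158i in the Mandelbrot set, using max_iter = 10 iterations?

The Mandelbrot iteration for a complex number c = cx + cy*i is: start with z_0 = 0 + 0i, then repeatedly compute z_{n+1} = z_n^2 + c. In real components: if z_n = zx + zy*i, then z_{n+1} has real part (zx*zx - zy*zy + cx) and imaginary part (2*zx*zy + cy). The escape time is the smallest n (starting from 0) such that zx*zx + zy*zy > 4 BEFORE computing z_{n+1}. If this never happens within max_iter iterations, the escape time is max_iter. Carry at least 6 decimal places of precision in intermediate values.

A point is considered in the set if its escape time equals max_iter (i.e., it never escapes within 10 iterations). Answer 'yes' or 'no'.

z_0 = 0 + 0i, c = 0.4490 + -0.1580i
Iter 1: z = 0.4490 + -0.1580i, |z|^2 = 0.2266
Iter 2: z = 0.6256 + -0.2999i, |z|^2 = 0.4814
Iter 3: z = 0.7505 + -0.5332i, |z|^2 = 0.8476
Iter 4: z = 0.7279 + -0.9584i, |z|^2 = 1.4483
Iter 5: z = 0.0603 + -1.5532i, |z|^2 = 2.4161
Iter 6: z = -1.9598 + -0.3454i, |z|^2 = 3.9601
Iter 7: z = 4.1704 + 1.1960i, |z|^2 = 18.8230
Escaped at iteration 7

Answer: no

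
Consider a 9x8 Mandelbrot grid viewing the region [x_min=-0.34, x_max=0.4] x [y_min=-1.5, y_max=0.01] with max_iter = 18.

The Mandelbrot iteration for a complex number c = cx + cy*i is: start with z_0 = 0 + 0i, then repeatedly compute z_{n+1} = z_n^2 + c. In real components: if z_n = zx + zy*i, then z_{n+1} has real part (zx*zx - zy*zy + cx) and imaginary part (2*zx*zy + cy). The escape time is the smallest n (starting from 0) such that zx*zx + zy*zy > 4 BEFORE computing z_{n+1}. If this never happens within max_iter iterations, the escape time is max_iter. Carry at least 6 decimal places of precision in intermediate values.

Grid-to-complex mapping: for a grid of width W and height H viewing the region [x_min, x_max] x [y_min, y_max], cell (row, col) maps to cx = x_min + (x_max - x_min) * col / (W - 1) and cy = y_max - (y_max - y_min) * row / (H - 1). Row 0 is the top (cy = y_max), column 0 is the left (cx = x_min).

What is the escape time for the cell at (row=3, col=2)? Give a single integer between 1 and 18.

z_0 = 0 + 0i, c = -0.1550 + -0.6371i
Iter 1: z = -0.1550 + -0.6371i, |z|^2 = 0.4300
Iter 2: z = -0.5369 + -0.4396i, |z|^2 = 0.4816
Iter 3: z = -0.0600 + -0.1650i, |z|^2 = 0.0308
Iter 4: z = -0.1786 + -0.6173i, |z|^2 = 0.4130
Iter 5: z = -0.5042 + -0.4166i, |z|^2 = 0.4278
Iter 6: z = -0.0743 + -0.2171i, |z|^2 = 0.0526
Iter 7: z = -0.1966 + -0.6049i, |z|^2 = 0.4045
Iter 8: z = -0.4822 + -0.3993i, |z|^2 = 0.3920
Iter 9: z = -0.0819 + -0.2520i, |z|^2 = 0.0702
Iter 10: z = -0.2118 + -0.5959i, |z|^2 = 0.3999
Iter 11: z = -0.4652 + -0.3847i, |z|^2 = 0.3644
Iter 12: z = -0.0866 + -0.2792i, |z|^2 = 0.0855
Iter 13: z = -0.2255 + -0.5888i, |z|^2 = 0.3975
Iter 14: z = -0.4508 + -0.3717i, |z|^2 = 0.3414
Iter 15: z = -0.0899 + -0.3020i, |z|^2 = 0.0993
Iter 16: z = -0.2381 + -0.5828i, |z|^2 = 0.3964
Iter 17: z = -0.4380 + -0.3595i, |z|^2 = 0.3211

Answer: 18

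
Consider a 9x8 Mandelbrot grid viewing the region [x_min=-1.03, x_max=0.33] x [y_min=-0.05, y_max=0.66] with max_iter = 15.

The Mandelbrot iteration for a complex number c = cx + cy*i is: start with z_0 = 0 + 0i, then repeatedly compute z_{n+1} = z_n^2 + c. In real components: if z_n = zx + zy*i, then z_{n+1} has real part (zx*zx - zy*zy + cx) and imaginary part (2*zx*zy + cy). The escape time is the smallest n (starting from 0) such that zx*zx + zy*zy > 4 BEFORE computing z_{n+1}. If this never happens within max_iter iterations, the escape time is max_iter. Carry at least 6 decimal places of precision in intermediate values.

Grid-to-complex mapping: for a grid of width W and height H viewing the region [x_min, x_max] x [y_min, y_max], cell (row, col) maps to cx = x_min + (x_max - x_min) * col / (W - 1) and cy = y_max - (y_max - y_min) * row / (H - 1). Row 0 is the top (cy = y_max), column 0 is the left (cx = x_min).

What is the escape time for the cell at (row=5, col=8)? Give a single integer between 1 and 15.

Answer: 15

Derivation:
z_0 = 0 + 0i, c = 0.3300 + 0.1529i
Iter 1: z = 0.3300 + 0.1529i, |z|^2 = 0.1323
Iter 2: z = 0.4155 + 0.2537i, |z|^2 = 0.2371
Iter 3: z = 0.4383 + 0.3637i, |z|^2 = 0.3244
Iter 4: z = 0.3898 + 0.4717i, |z|^2 = 0.3744
Iter 5: z = 0.2594 + 0.5206i, |z|^2 = 0.3383
Iter 6: z = 0.1263 + 0.4230i, |z|^2 = 0.1949
Iter 7: z = 0.1670 + 0.2597i, |z|^2 = 0.0954
Iter 8: z = 0.2905 + 0.2396i, |z|^2 = 0.1418
Iter 9: z = 0.3569 + 0.2921i, |z|^2 = 0.2127
Iter 10: z = 0.3721 + 0.3614i, |z|^2 = 0.2690
Iter 11: z = 0.3379 + 0.4218i, |z|^2 = 0.2921
Iter 12: z = 0.2663 + 0.4379i, |z|^2 = 0.2626
Iter 13: z = 0.2091 + 0.3860i, |z|^2 = 0.1928
Iter 14: z = 0.2247 + 0.3143i, |z|^2 = 0.1493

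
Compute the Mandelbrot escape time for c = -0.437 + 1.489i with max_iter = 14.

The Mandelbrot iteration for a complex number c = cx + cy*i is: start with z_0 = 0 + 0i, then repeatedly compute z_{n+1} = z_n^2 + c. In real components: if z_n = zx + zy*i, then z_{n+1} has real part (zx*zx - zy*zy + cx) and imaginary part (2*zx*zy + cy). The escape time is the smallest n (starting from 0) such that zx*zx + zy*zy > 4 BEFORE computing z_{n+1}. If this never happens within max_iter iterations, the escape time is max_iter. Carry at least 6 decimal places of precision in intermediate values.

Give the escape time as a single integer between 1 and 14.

Answer: 2

Derivation:
z_0 = 0 + 0i, c = -0.4370 + 1.4890i
Iter 1: z = -0.4370 + 1.4890i, |z|^2 = 2.4081
Iter 2: z = -2.4632 + 0.1876i, |z|^2 = 6.1023
Escaped at iteration 2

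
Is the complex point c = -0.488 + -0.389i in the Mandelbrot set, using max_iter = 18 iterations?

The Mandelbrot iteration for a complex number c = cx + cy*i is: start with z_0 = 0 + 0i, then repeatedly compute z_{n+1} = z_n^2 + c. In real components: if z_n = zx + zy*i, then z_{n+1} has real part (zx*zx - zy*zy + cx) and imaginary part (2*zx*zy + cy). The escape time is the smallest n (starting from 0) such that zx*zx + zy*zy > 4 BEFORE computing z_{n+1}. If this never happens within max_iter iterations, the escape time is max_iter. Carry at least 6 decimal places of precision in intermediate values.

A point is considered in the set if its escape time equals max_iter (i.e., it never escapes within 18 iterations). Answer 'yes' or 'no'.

Answer: yes

Derivation:
z_0 = 0 + 0i, c = -0.4880 + -0.3890i
Iter 1: z = -0.4880 + -0.3890i, |z|^2 = 0.3895
Iter 2: z = -0.4012 + -0.0093i, |z|^2 = 0.1610
Iter 3: z = -0.3271 + -0.3815i, |z|^2 = 0.2526
Iter 4: z = -0.5265 + -0.1394i, |z|^2 = 0.2967
Iter 5: z = -0.2302 + -0.2422i, |z|^2 = 0.1117
Iter 6: z = -0.4937 + -0.2775i, |z|^2 = 0.3207
Iter 7: z = -0.3213 + -0.1150i, |z|^2 = 0.1164
Iter 8: z = -0.3980 + -0.3151i, |z|^2 = 0.2577
Iter 9: z = -0.4289 + -0.1382i, |z|^2 = 0.2030
Iter 10: z = -0.3232 + -0.2705i, |z|^2 = 0.1776
Iter 11: z = -0.4567 + -0.2142i, |z|^2 = 0.2545
Iter 12: z = -0.3253 + -0.1934i, |z|^2 = 0.1432
Iter 13: z = -0.4196 + -0.2632i, |z|^2 = 0.2453
Iter 14: z = -0.3812 + -0.1681i, |z|^2 = 0.1736
Iter 15: z = -0.3709 + -0.2608i, |z|^2 = 0.2056
Iter 16: z = -0.4184 + -0.1955i, |z|^2 = 0.2133
Iter 17: z = -0.3511 + -0.2254i, |z|^2 = 0.1741
Did not escape in 18 iterations → in set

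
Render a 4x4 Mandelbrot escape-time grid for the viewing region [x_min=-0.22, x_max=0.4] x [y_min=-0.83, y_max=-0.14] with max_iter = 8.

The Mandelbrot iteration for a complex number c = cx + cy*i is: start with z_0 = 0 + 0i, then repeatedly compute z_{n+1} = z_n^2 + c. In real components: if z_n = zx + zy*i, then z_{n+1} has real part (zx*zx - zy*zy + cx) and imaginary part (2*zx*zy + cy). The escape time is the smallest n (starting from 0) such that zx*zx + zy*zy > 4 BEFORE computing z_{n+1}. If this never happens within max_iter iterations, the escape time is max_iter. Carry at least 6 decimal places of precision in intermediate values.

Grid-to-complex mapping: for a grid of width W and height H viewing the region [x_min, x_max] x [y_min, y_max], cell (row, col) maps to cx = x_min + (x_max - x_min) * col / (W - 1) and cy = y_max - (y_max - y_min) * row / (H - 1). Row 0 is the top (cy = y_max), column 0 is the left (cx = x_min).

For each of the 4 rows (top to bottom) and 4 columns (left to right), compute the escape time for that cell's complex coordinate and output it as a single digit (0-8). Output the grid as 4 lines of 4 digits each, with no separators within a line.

(row=0, col=0): c = -0.2200 + -0.1400i → escape time 8
(row=0, col=1): c = -0.0133 + -0.1400i → escape time 8
(row=0, col=2): c = 0.1933 + -0.1400i → escape time 8
(row=0, col=3): c = 0.4000 + -0.1400i → escape time 8
(row=1, col=0): c = -0.2200 + -0.3700i → escape time 8
(row=1, col=1): c = -0.0133 + -0.3700i → escape time 8
(row=1, col=2): c = 0.1933 + -0.3700i → escape time 8
(row=1, col=3): c = 0.4000 + -0.3700i → escape time 8
(row=2, col=0): c = -0.2200 + -0.6000i → escape time 8
(row=2, col=1): c = -0.0133 + -0.6000i → escape time 8
(row=2, col=2): c = 0.1933 + -0.6000i → escape time 8
(row=2, col=3): c = 0.4000 + -0.6000i → escape time 8
(row=3, col=0): c = -0.2200 + -0.8300i → escape time 8
(row=3, col=1): c = -0.0133 + -0.8300i → escape time 8
(row=3, col=2): c = 0.1933 + -0.8300i → escape time 5
(row=3, col=3): c = 0.4000 + -0.8300i → escape time 4

Answer: 8888
8888
8888
8854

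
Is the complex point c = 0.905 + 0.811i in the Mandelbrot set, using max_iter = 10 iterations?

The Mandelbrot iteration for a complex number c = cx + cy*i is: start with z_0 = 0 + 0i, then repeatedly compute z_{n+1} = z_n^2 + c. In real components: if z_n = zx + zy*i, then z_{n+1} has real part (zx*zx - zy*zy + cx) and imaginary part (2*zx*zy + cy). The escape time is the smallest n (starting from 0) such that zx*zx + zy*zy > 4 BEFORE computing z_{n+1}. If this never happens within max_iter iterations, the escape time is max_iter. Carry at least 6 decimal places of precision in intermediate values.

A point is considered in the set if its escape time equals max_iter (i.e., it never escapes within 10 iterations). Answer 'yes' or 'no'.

Answer: no

Derivation:
z_0 = 0 + 0i, c = 0.9050 + 0.8110i
Iter 1: z = 0.9050 + 0.8110i, |z|^2 = 1.4767
Iter 2: z = 1.0663 + 2.2789i, |z|^2 = 6.3304
Escaped at iteration 2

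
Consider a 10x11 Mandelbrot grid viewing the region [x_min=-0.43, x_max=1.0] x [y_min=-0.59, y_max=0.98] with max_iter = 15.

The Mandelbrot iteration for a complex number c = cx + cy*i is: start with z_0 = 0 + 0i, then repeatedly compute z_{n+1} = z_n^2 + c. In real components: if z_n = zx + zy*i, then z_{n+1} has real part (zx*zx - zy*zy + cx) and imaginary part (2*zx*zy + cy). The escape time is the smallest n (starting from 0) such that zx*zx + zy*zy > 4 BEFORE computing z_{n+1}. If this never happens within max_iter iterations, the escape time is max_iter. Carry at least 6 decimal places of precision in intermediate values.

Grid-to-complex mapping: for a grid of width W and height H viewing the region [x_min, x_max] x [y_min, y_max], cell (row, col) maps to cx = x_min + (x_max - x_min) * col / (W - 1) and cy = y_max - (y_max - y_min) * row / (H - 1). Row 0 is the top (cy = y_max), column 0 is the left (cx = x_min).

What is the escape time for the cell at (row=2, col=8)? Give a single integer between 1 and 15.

Answer: 2

Derivation:
z_0 = 0 + 0i, c = 0.8411 + 0.6660i
Iter 1: z = 0.8411 + 0.6660i, |z|^2 = 1.1510
Iter 2: z = 1.1050 + 1.7864i, |z|^2 = 4.4122
Escaped at iteration 2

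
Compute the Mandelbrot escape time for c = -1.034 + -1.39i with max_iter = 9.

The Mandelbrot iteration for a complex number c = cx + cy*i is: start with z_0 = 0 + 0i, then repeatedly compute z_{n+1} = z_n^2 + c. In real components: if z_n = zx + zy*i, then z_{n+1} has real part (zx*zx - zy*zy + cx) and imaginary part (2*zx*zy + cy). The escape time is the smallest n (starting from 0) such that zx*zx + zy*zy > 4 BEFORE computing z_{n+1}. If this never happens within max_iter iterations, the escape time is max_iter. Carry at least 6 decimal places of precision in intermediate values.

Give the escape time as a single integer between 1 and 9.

z_0 = 0 + 0i, c = -1.0340 + -1.3900i
Iter 1: z = -1.0340 + -1.3900i, |z|^2 = 3.0013
Iter 2: z = -1.8969 + 1.4845i, |z|^2 = 5.8022
Escaped at iteration 2

Answer: 2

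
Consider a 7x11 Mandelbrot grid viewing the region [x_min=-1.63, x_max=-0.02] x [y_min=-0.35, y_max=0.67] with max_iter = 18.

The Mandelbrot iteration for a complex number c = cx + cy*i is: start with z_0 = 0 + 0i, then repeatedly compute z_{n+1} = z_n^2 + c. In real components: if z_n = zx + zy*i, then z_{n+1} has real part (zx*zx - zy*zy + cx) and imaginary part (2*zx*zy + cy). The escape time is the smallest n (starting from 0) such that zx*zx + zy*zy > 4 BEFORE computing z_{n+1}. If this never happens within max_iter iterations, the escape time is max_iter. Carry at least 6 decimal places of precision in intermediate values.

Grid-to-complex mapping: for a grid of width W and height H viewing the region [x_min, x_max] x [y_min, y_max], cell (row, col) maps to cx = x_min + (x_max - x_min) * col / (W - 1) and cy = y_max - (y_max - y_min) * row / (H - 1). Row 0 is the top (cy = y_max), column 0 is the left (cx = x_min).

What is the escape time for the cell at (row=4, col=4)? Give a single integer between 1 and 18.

z_0 = 0 + 0i, c = -0.5567 + 0.2620i
Iter 1: z = -0.5567 + 0.2620i, |z|^2 = 0.3785
Iter 2: z = -0.3154 + -0.0297i, |z|^2 = 0.1004
Iter 3: z = -0.4581 + 0.2807i, |z|^2 = 0.2886
Iter 4: z = -0.4257 + 0.0048i, |z|^2 = 0.1812
Iter 5: z = -0.3755 + 0.2579i, |z|^2 = 0.2075
Iter 6: z = -0.4822 + 0.0683i, |z|^2 = 0.2372
Iter 7: z = -0.3288 + 0.1961i, |z|^2 = 0.1466
Iter 8: z = -0.4870 + 0.1330i, |z|^2 = 0.2549
Iter 9: z = -0.3372 + 0.1324i, |z|^2 = 0.1312
Iter 10: z = -0.4605 + 0.1727i, |z|^2 = 0.2419
Iter 11: z = -0.3744 + 0.1030i, |z|^2 = 0.1508
Iter 12: z = -0.4271 + 0.1849i, |z|^2 = 0.2166
Iter 13: z = -0.4085 + 0.1041i, |z|^2 = 0.1777
Iter 14: z = -0.4007 + 0.1770i, |z|^2 = 0.1918
Iter 15: z = -0.4275 + 0.1202i, |z|^2 = 0.1972
Iter 16: z = -0.3884 + 0.1593i, |z|^2 = 0.1762
Iter 17: z = -0.4312 + 0.1383i, |z|^2 = 0.2050

Answer: 18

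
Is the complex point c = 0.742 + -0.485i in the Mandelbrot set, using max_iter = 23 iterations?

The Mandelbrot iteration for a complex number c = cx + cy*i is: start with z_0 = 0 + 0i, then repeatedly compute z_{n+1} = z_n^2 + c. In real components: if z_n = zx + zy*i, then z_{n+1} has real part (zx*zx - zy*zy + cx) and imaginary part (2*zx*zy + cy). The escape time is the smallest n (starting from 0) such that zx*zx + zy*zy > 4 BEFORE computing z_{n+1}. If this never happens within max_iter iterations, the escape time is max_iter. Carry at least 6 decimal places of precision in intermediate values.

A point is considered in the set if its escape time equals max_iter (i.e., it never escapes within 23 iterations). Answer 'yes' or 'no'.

z_0 = 0 + 0i, c = 0.7420 + -0.4850i
Iter 1: z = 0.7420 + -0.4850i, |z|^2 = 0.7858
Iter 2: z = 1.0573 + -1.2047i, |z|^2 = 2.5694
Iter 3: z = 0.4086 + -3.0326i, |z|^2 = 9.3638
Escaped at iteration 3

Answer: no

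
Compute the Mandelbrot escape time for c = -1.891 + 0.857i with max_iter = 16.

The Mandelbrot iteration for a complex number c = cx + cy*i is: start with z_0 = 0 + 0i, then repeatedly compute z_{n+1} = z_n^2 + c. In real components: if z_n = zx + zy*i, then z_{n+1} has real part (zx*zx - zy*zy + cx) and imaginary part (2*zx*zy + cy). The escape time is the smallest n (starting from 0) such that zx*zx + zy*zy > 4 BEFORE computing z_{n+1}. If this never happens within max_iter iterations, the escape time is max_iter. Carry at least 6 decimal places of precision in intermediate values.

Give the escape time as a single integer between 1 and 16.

z_0 = 0 + 0i, c = -1.8910 + 0.8570i
Iter 1: z = -1.8910 + 0.8570i, |z|^2 = 4.3103
Escaped at iteration 1

Answer: 1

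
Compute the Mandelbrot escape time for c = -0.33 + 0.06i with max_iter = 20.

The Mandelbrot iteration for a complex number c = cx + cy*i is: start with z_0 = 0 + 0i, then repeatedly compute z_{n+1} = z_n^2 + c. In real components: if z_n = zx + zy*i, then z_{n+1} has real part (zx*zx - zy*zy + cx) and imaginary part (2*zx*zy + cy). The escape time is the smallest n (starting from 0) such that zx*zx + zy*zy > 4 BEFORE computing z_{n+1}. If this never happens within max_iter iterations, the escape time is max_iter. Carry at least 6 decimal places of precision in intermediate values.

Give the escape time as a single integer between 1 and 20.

Answer: 20

Derivation:
z_0 = 0 + 0i, c = -0.3300 + 0.0600i
Iter 1: z = -0.3300 + 0.0600i, |z|^2 = 0.1125
Iter 2: z = -0.2247 + 0.0204i, |z|^2 = 0.0509
Iter 3: z = -0.2799 + 0.0508i, |z|^2 = 0.0809
Iter 4: z = -0.2542 + 0.0315i, |z|^2 = 0.0656
Iter 5: z = -0.2664 + 0.0440i, |z|^2 = 0.0729
Iter 6: z = -0.2610 + 0.0366i, |z|^2 = 0.0695
Iter 7: z = -0.2632 + 0.0409i, |z|^2 = 0.0710
Iter 8: z = -0.2624 + 0.0385i, |z|^2 = 0.0703
Iter 9: z = -0.2626 + 0.0398i, |z|^2 = 0.0706
Iter 10: z = -0.2626 + 0.0391i, |z|^2 = 0.0705
Iter 11: z = -0.2626 + 0.0395i, |z|^2 = 0.0705
Iter 12: z = -0.2626 + 0.0393i, |z|^2 = 0.0705
Iter 13: z = -0.2626 + 0.0394i, |z|^2 = 0.0705
Iter 14: z = -0.2626 + 0.0393i, |z|^2 = 0.0705
Iter 15: z = -0.2626 + 0.0393i, |z|^2 = 0.0705
Iter 16: z = -0.2626 + 0.0393i, |z|^2 = 0.0705
Iter 17: z = -0.2626 + 0.0393i, |z|^2 = 0.0705
Iter 18: z = -0.2626 + 0.0393i, |z|^2 = 0.0705
Iter 19: z = -0.2626 + 0.0393i, |z|^2 = 0.0705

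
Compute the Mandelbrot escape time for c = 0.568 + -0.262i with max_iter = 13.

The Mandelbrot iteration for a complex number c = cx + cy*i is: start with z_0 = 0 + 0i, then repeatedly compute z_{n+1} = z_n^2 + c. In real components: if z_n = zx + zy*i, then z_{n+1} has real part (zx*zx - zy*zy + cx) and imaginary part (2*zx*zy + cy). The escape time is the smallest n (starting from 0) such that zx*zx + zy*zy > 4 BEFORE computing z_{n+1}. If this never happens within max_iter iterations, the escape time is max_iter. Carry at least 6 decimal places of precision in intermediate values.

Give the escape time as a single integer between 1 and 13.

z_0 = 0 + 0i, c = 0.5680 + -0.2620i
Iter 1: z = 0.5680 + -0.2620i, |z|^2 = 0.3913
Iter 2: z = 0.8220 + -0.5596i, |z|^2 = 0.9888
Iter 3: z = 0.9305 + -1.1820i, |z|^2 = 2.2629
Iter 4: z = 0.0366 + -2.4616i, |z|^2 = 6.0610
Escaped at iteration 4

Answer: 4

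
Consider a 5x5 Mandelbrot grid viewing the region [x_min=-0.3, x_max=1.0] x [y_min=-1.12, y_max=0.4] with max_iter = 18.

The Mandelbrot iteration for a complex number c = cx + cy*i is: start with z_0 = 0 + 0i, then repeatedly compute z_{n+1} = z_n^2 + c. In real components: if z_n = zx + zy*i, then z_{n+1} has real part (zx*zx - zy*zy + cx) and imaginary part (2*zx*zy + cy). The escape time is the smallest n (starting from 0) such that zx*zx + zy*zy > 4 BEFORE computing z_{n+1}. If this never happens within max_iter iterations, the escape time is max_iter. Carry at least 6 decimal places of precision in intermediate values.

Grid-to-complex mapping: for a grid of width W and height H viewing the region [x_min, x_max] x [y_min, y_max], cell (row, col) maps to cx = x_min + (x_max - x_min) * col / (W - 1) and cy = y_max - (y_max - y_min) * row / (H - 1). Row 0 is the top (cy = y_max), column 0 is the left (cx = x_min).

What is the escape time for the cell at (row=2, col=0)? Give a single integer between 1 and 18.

z_0 = 0 + 0i, c = -0.3000 + -0.3600i
Iter 1: z = -0.3000 + -0.3600i, |z|^2 = 0.2196
Iter 2: z = -0.3396 + -0.1440i, |z|^2 = 0.1361
Iter 3: z = -0.2054 + -0.2622i, |z|^2 = 0.1109
Iter 4: z = -0.3266 + -0.2523i, |z|^2 = 0.1703
Iter 5: z = -0.2570 + -0.1952i, |z|^2 = 0.1042
Iter 6: z = -0.2721 + -0.2596i, |z|^2 = 0.1414
Iter 7: z = -0.2934 + -0.2187i, |z|^2 = 0.1339
Iter 8: z = -0.2618 + -0.2317i, |z|^2 = 0.1222
Iter 9: z = -0.2851 + -0.2387i, |z|^2 = 0.1383
Iter 10: z = -0.2757 + -0.2239i, |z|^2 = 0.1261
Iter 11: z = -0.2741 + -0.2366i, |z|^2 = 0.1311
Iter 12: z = -0.2808 + -0.2303i, |z|^2 = 0.1319
Iter 13: z = -0.2742 + -0.2306i, |z|^2 = 0.1284
Iter 14: z = -0.2780 + -0.2335i, |z|^2 = 0.1318
Iter 15: z = -0.2772 + -0.2301i, |z|^2 = 0.1298
Iter 16: z = -0.2761 + -0.2324i, |z|^2 = 0.1302
Iter 17: z = -0.2778 + -0.2317i, |z|^2 = 0.1308

Answer: 18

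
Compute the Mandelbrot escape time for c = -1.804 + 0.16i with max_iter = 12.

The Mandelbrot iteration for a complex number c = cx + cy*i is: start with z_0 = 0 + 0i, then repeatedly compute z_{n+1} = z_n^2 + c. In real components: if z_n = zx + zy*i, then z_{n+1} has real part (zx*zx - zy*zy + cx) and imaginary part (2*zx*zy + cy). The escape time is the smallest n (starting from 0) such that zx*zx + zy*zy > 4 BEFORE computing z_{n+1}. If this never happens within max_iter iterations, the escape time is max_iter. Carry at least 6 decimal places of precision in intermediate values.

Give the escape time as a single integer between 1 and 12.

z_0 = 0 + 0i, c = -1.8040 + 0.1600i
Iter 1: z = -1.8040 + 0.1600i, |z|^2 = 3.2800
Iter 2: z = 1.4248 + -0.4173i, |z|^2 = 2.2042
Iter 3: z = 0.0520 + -1.0291i, |z|^2 = 1.0617
Iter 4: z = -2.8603 + 0.0530i, |z|^2 = 8.1843
Escaped at iteration 4

Answer: 4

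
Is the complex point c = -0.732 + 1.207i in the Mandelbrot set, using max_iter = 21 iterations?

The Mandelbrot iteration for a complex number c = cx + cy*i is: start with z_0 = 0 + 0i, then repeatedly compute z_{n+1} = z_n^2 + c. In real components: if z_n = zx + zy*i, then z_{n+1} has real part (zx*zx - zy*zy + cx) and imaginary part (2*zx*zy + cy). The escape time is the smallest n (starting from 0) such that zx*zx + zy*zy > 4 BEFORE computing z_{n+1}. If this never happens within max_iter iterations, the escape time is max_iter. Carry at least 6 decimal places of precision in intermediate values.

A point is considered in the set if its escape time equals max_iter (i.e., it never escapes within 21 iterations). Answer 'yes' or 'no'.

z_0 = 0 + 0i, c = -0.7320 + 1.2070i
Iter 1: z = -0.7320 + 1.2070i, |z|^2 = 1.9927
Iter 2: z = -1.6530 + -0.5600i, |z|^2 = 3.0461
Iter 3: z = 1.6868 + 3.0585i, |z|^2 = 12.2001
Escaped at iteration 3

Answer: no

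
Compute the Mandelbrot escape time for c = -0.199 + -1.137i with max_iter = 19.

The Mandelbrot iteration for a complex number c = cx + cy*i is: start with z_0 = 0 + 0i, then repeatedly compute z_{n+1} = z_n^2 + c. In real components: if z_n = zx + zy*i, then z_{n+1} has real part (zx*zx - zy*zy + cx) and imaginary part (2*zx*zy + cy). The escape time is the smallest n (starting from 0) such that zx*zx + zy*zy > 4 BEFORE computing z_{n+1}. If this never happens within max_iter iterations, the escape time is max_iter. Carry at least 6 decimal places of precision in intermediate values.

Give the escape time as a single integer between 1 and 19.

Answer: 6

Derivation:
z_0 = 0 + 0i, c = -0.1990 + -1.1370i
Iter 1: z = -0.1990 + -1.1370i, |z|^2 = 1.3324
Iter 2: z = -1.4522 + -0.6845i, |z|^2 = 2.5773
Iter 3: z = 1.4413 + 0.8509i, |z|^2 = 2.8014
Iter 4: z = 1.1542 + 1.3159i, |z|^2 = 3.0638
Iter 5: z = -0.5984 + 1.9007i, |z|^2 = 3.9706
Iter 6: z = -3.4534 + -3.4118i, |z|^2 = 23.5659
Escaped at iteration 6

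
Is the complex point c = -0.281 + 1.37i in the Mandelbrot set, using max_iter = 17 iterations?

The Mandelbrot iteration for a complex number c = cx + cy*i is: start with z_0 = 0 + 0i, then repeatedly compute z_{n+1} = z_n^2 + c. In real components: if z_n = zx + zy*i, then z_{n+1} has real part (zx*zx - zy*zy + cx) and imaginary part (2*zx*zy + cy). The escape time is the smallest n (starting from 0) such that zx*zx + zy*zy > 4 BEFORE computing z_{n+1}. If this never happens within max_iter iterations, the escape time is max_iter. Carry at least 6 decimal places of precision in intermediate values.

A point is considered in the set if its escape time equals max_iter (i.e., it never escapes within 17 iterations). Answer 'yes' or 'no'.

Answer: no

Derivation:
z_0 = 0 + 0i, c = -0.2810 + 1.3700i
Iter 1: z = -0.2810 + 1.3700i, |z|^2 = 1.9559
Iter 2: z = -2.0789 + 0.6001i, |z|^2 = 4.6821
Escaped at iteration 2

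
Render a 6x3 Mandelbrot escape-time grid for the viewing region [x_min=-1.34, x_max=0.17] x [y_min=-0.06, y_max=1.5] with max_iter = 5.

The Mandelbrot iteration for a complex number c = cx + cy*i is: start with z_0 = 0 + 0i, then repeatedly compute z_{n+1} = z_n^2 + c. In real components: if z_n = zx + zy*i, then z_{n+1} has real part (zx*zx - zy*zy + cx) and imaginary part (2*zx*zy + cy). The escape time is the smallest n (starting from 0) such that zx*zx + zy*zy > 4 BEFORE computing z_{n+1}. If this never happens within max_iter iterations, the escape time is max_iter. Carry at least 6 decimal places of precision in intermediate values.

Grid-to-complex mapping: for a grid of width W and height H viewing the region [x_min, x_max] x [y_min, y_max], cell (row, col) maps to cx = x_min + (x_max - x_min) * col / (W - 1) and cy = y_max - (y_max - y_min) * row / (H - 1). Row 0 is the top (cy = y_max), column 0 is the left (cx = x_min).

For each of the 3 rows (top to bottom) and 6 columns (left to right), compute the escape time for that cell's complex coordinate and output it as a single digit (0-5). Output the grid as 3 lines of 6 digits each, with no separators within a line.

Answer: 122222
334555
555555

Derivation:
(row=0, col=0): c = -1.3400 + 1.5000i → escape time 1
(row=0, col=1): c = -1.0380 + 1.5000i → escape time 2
(row=0, col=2): c = -0.7360 + 1.5000i → escape time 2
(row=0, col=3): c = -0.4340 + 1.5000i → escape time 2
(row=0, col=4): c = -0.1320 + 1.5000i → escape time 2
(row=0, col=5): c = 0.1700 + 1.5000i → escape time 2
(row=1, col=0): c = -1.3400 + 0.7200i → escape time 3
(row=1, col=1): c = -1.0380 + 0.7200i → escape time 3
(row=1, col=2): c = -0.7360 + 0.7200i → escape time 4
(row=1, col=3): c = -0.4340 + 0.7200i → escape time 5
(row=1, col=4): c = -0.1320 + 0.7200i → escape time 5
(row=1, col=5): c = 0.1700 + 0.7200i → escape time 5
(row=2, col=0): c = -1.3400 + -0.0600i → escape time 5
(row=2, col=1): c = -1.0380 + -0.0600i → escape time 5
(row=2, col=2): c = -0.7360 + -0.0600i → escape time 5
(row=2, col=3): c = -0.4340 + -0.0600i → escape time 5
(row=2, col=4): c = -0.1320 + -0.0600i → escape time 5
(row=2, col=5): c = 0.1700 + -0.0600i → escape time 5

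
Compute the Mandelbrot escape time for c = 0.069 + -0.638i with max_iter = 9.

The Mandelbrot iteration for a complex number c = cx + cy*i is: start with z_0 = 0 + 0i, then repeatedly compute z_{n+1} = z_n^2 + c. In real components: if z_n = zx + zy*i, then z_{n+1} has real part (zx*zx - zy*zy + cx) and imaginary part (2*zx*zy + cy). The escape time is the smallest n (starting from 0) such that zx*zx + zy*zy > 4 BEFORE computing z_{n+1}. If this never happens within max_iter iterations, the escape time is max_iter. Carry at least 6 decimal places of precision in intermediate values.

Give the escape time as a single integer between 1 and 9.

z_0 = 0 + 0i, c = 0.0690 + -0.6380i
Iter 1: z = 0.0690 + -0.6380i, |z|^2 = 0.4118
Iter 2: z = -0.3333 + -0.7260i, |z|^2 = 0.6382
Iter 3: z = -0.3471 + -0.1540i, |z|^2 = 0.1442
Iter 4: z = 0.1657 + -0.5311i, |z|^2 = 0.3095
Iter 5: z = -0.1856 + -0.8140i, |z|^2 = 0.6971
Iter 6: z = -0.5592 + -0.3359i, |z|^2 = 0.4255
Iter 7: z = 0.2689 + -0.2624i, |z|^2 = 0.1411
Iter 8: z = 0.0725 + -0.7791i, |z|^2 = 0.6122

Answer: 9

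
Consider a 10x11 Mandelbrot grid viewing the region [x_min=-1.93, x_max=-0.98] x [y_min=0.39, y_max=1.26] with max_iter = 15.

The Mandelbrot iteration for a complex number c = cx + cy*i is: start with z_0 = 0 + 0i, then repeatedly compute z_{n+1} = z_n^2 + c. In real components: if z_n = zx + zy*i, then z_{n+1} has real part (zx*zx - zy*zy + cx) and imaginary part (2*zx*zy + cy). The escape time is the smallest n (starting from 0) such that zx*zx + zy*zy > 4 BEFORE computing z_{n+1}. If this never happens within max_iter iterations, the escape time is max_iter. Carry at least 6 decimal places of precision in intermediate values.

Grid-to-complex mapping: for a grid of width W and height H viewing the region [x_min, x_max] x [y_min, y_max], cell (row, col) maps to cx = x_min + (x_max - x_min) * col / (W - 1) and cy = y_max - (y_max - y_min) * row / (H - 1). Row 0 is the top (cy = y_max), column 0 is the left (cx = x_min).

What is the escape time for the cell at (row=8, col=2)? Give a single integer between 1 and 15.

z_0 = 0 + 0i, c = -1.7189 + 0.5640i
Iter 1: z = -1.7189 + 0.5640i, |z|^2 = 3.2727
Iter 2: z = 0.9176 + -1.3749i, |z|^2 = 2.7323
Iter 3: z = -2.7673 + -1.9592i, |z|^2 = 11.4963
Escaped at iteration 3

Answer: 3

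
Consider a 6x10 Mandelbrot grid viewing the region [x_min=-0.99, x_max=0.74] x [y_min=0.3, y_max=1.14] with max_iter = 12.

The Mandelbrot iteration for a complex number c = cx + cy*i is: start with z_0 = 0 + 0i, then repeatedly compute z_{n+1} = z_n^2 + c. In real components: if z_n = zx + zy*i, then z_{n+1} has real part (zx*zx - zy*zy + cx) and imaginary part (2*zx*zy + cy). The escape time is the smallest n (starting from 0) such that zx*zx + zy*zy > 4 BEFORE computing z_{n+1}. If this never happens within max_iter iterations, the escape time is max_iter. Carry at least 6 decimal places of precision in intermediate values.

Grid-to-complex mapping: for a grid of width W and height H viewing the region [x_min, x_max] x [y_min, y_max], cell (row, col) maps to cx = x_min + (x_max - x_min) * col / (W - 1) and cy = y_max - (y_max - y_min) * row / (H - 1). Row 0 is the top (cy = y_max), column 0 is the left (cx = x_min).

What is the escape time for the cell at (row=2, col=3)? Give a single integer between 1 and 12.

Answer: 6

Derivation:
z_0 = 0 + 0i, c = 0.0480 + 0.9533i
Iter 1: z = 0.0480 + 0.9533i, |z|^2 = 0.9111
Iter 2: z = -0.8585 + 1.0449i, |z|^2 = 1.8288
Iter 3: z = -0.3066 + -0.8408i, |z|^2 = 0.8009
Iter 4: z = -0.5649 + 1.4689i, |z|^2 = 2.4768
Iter 5: z = -1.7907 + -0.7062i, |z|^2 = 3.7053
Iter 6: z = 2.7559 + 3.4824i, |z|^2 = 19.7222
Escaped at iteration 6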